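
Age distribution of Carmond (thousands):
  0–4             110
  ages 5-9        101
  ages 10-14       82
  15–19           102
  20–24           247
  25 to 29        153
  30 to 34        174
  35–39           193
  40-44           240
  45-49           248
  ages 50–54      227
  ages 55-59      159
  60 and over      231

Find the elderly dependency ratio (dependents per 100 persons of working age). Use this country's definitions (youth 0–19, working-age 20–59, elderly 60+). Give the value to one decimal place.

0–19: 110 + 101 + 82 + 102 = 395
20–59: 247 + 153 + 174 + 193 + 240 + 248 + 227 + 159 = 1 641
60+: 231
Old-age dependency ratio = 231 / 1 641 × 100 = 14.1

Old-age dependency ratio: 14.1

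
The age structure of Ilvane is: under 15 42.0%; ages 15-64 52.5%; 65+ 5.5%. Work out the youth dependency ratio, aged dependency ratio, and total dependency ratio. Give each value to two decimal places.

Youth dependency ratio = 42.0 / 52.5 × 100 = 80.00
Old-age dependency ratio = 5.5 / 52.5 × 100 = 10.48
Total dependency ratio = (42.0 + 5.5) / 52.5 × 100 = 47.5 / 52.5 × 100 = 90.48

Youth dependency ratio: 80.00
Old-age dependency ratio: 10.48
Total dependency ratio: 90.48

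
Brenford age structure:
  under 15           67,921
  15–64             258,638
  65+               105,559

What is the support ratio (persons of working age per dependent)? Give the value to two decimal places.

Support ratio = 258,638 / (67,921 + 105,559) = 258,638 / 173,480 = 1.49

Support ratio: 1.49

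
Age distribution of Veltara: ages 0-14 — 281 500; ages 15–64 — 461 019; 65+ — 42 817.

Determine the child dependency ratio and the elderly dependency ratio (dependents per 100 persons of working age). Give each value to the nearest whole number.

Youth dependency ratio = 281 500 / 461 019 × 100 = 61
Old-age dependency ratio = 42 817 / 461 019 × 100 = 9

Youth dependency ratio: 61
Old-age dependency ratio: 9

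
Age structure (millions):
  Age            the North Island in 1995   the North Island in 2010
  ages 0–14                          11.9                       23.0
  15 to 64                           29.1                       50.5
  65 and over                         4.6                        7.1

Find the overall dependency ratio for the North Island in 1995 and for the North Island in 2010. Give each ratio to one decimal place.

the North Island in 1995: 56.7
the North Island in 2010: 59.6

the North Island in 1995: (11.9 + 4.6) / 29.1 × 100 = 16.5 / 29.1 × 100 = 56.7
the North Island in 2010: (23.0 + 7.1) / 50.5 × 100 = 30.1 / 50.5 × 100 = 59.6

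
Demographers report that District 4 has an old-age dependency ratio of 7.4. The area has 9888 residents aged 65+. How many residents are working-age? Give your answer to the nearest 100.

Working-age: 133600

Old-age dependency ratio = elderly / working-age × 100
7.4 = 9888 / W × 100
⇒ 133600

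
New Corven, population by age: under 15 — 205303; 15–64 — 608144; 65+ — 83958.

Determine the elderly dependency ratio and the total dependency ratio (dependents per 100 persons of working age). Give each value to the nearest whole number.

Old-age dependency ratio: 14
Total dependency ratio: 48

Old-age dependency ratio = 83958 / 608144 × 100 = 14
Total dependency ratio = (205303 + 83958) / 608144 × 100 = 289261 / 608144 × 100 = 48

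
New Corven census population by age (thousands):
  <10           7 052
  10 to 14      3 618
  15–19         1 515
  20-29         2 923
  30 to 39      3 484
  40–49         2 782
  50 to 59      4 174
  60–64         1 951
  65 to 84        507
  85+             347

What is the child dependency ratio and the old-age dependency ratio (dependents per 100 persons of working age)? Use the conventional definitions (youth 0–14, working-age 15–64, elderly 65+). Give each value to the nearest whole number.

Youth dependency ratio: 63
Old-age dependency ratio: 5

0–14: 7 052 + 3 618 = 10 670
15–64: 1 515 + 2 923 + 3 484 + 2 782 + 4 174 + 1 951 = 16 829
65+: 507 + 347 = 854
Youth dependency ratio = 10 670 / 16 829 × 100 = 63
Old-age dependency ratio = 854 / 16 829 × 100 = 5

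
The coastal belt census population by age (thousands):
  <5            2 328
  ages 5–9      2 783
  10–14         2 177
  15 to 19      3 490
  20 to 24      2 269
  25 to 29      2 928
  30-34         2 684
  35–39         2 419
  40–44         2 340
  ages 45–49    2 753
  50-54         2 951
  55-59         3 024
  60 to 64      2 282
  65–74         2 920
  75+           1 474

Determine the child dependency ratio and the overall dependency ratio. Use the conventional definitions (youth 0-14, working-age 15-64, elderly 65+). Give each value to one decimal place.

Youth dependency ratio: 26.9
Total dependency ratio: 43.0

0–14: 2 328 + 2 783 + 2 177 = 7 288
15–64: 3 490 + 2 269 + 2 928 + 2 684 + 2 419 + 2 340 + 2 753 + 2 951 + 3 024 + 2 282 = 27 140
65+: 2 920 + 1 474 = 4 394
Youth dependency ratio = 7 288 / 27 140 × 100 = 26.9
Total dependency ratio = (7 288 + 4 394) / 27 140 × 100 = 11 682 / 27 140 × 100 = 43.0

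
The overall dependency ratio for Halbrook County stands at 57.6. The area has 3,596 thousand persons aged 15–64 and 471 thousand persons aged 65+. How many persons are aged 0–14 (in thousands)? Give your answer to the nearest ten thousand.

Aged 0–14: 1,600

Total dependency ratio = (youth + elderly) / working-age × 100
57.6 = (Y + 471) / 3,596 × 100
⇒ 1,600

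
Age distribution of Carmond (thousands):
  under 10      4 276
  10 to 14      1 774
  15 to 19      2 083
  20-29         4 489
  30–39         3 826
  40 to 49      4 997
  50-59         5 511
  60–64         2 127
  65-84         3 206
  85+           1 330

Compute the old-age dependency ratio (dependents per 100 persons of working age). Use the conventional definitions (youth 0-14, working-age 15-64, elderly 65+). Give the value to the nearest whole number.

Old-age dependency ratio: 20

0–14: 4 276 + 1 774 = 6 050
15–64: 2 083 + 4 489 + 3 826 + 4 997 + 5 511 + 2 127 = 23 033
65+: 3 206 + 1 330 = 4 536
Old-age dependency ratio = 4 536 / 23 033 × 100 = 20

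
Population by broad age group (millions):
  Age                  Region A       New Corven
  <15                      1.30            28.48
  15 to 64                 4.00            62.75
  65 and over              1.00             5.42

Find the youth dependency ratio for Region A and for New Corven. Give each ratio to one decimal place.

Region A: 32.5
New Corven: 45.4

Region A: 1.30 / 4.00 × 100 = 32.5
New Corven: 28.48 / 62.75 × 100 = 45.4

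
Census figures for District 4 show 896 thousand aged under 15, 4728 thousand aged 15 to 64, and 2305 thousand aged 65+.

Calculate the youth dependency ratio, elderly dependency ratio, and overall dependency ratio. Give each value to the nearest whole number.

Youth dependency ratio = 896 / 4728 × 100 = 19
Old-age dependency ratio = 2305 / 4728 × 100 = 49
Total dependency ratio = (896 + 2305) / 4728 × 100 = 3201 / 4728 × 100 = 68

Youth dependency ratio: 19
Old-age dependency ratio: 49
Total dependency ratio: 68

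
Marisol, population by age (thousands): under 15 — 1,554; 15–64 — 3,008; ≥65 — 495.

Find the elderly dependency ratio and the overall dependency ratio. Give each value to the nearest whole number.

Old-age dependency ratio: 16
Total dependency ratio: 68

Old-age dependency ratio = 495 / 3,008 × 100 = 16
Total dependency ratio = (1,554 + 495) / 3,008 × 100 = 2,049 / 3,008 × 100 = 68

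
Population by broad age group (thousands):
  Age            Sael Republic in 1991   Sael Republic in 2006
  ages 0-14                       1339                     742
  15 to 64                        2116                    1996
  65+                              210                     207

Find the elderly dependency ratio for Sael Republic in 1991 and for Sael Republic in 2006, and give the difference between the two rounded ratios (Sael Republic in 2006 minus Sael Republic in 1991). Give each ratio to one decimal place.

Sael Republic in 1991: 210 / 2116 × 100 = 9.9
Sael Republic in 2006: 207 / 1996 × 100 = 10.4

Sael Republic in 1991: 9.9
Sael Republic in 2006: 10.4
Difference: +0.5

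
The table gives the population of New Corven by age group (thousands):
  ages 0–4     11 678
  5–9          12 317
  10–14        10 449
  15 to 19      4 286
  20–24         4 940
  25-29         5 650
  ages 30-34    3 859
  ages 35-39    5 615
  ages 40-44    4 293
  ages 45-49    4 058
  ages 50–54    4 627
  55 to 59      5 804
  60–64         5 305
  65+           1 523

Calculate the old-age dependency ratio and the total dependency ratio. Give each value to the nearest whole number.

Old-age dependency ratio: 3
Total dependency ratio: 74

0–14: 11 678 + 12 317 + 10 449 = 34 444
15–64: 4 286 + 4 940 + 5 650 + 3 859 + 5 615 + 4 293 + 4 058 + 4 627 + 5 804 + 5 305 = 48 437
65+: 1 523
Old-age dependency ratio = 1 523 / 48 437 × 100 = 3
Total dependency ratio = (34 444 + 1 523) / 48 437 × 100 = 35 967 / 48 437 × 100 = 74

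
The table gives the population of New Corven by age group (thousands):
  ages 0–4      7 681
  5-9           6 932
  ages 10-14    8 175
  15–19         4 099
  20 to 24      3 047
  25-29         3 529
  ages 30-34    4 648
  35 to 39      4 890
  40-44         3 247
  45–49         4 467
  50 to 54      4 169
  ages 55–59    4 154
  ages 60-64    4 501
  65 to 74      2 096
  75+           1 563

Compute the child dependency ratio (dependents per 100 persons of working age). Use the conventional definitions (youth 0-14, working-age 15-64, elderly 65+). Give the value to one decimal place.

Youth dependency ratio: 55.9

0–14: 7 681 + 6 932 + 8 175 = 22 788
15–64: 4 099 + 3 047 + 3 529 + 4 648 + 4 890 + 3 247 + 4 467 + 4 169 + 4 154 + 4 501 = 40 751
65+: 2 096 + 1 563 = 3 659
Youth dependency ratio = 22 788 / 40 751 × 100 = 55.9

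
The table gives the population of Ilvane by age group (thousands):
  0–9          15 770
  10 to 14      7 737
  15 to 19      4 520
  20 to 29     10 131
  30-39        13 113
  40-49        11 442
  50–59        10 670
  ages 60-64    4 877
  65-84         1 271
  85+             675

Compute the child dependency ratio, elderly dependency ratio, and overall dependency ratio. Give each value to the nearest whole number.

0–14: 15 770 + 7 737 = 23 507
15–64: 4 520 + 10 131 + 13 113 + 11 442 + 10 670 + 4 877 = 54 753
65+: 1 271 + 675 = 1 946
Youth dependency ratio = 23 507 / 54 753 × 100 = 43
Old-age dependency ratio = 1 946 / 54 753 × 100 = 4
Total dependency ratio = (23 507 + 1 946) / 54 753 × 100 = 25 453 / 54 753 × 100 = 46

Youth dependency ratio: 43
Old-age dependency ratio: 4
Total dependency ratio: 46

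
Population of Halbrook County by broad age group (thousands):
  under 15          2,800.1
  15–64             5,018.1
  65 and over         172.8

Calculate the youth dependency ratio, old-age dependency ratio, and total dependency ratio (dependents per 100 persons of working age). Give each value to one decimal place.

Youth dependency ratio: 55.8
Old-age dependency ratio: 3.4
Total dependency ratio: 59.2

Youth dependency ratio = 2,800.1 / 5,018.1 × 100 = 55.8
Old-age dependency ratio = 172.8 / 5,018.1 × 100 = 3.4
Total dependency ratio = (2,800.1 + 172.8) / 5,018.1 × 100 = 2,972.9 / 5,018.1 × 100 = 59.2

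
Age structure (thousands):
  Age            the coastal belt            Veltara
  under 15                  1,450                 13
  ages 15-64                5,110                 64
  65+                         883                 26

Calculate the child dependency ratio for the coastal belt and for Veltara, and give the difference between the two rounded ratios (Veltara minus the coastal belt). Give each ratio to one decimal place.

the coastal belt: 28.4
Veltara: 20.3
Difference: -8.1

the coastal belt: 1,450 / 5,110 × 100 = 28.4
Veltara: 13 / 64 × 100 = 20.3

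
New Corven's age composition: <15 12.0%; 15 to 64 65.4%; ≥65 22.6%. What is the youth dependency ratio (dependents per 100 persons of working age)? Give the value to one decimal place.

Youth dependency ratio = 12.0 / 65.4 × 100 = 18.3

Youth dependency ratio: 18.3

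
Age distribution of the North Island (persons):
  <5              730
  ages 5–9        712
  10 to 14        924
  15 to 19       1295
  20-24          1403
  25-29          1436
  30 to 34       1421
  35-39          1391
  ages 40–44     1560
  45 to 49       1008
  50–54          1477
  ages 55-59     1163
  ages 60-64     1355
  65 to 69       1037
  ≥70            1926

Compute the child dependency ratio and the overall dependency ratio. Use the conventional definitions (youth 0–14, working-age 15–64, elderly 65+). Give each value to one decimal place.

Youth dependency ratio: 17.5
Total dependency ratio: 39.4

0–14: 730 + 712 + 924 = 2366
15–64: 1295 + 1403 + 1436 + 1421 + 1391 + 1560 + 1008 + 1477 + 1163 + 1355 = 13509
65+: 1037 + 1926 = 2963
Youth dependency ratio = 2366 / 13509 × 100 = 17.5
Total dependency ratio = (2366 + 2963) / 13509 × 100 = 5329 / 13509 × 100 = 39.4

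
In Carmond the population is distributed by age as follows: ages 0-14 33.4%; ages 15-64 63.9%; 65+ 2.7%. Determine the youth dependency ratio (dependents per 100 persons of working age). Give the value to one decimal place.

Youth dependency ratio: 52.3

Youth dependency ratio = 33.4 / 63.9 × 100 = 52.3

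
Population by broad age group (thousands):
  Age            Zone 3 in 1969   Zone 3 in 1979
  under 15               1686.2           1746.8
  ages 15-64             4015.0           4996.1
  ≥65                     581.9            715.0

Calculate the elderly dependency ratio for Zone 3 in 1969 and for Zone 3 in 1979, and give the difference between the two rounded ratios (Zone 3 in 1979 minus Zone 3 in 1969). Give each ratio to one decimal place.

Zone 3 in 1969: 581.9 / 4015.0 × 100 = 14.5
Zone 3 in 1979: 715.0 / 4996.1 × 100 = 14.3

Zone 3 in 1969: 14.5
Zone 3 in 1979: 14.3
Difference: -0.2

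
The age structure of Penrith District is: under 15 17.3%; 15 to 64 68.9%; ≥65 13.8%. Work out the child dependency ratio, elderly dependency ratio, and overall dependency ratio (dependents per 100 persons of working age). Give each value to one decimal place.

Youth dependency ratio: 25.1
Old-age dependency ratio: 20.0
Total dependency ratio: 45.1

Youth dependency ratio = 17.3 / 68.9 × 100 = 25.1
Old-age dependency ratio = 13.8 / 68.9 × 100 = 20.0
Total dependency ratio = (17.3 + 13.8) / 68.9 × 100 = 31.1 / 68.9 × 100 = 45.1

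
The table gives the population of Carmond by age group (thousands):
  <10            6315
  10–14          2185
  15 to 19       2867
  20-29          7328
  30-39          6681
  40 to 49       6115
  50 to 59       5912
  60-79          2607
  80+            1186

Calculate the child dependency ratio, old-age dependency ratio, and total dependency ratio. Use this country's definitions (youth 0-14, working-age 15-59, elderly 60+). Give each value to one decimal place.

0–14: 6315 + 2185 = 8500
15–59: 2867 + 7328 + 6681 + 6115 + 5912 = 28903
60+: 2607 + 1186 = 3793
Youth dependency ratio = 8500 / 28903 × 100 = 29.4
Old-age dependency ratio = 3793 / 28903 × 100 = 13.1
Total dependency ratio = (8500 + 3793) / 28903 × 100 = 12293 / 28903 × 100 = 42.5

Youth dependency ratio: 29.4
Old-age dependency ratio: 13.1
Total dependency ratio: 42.5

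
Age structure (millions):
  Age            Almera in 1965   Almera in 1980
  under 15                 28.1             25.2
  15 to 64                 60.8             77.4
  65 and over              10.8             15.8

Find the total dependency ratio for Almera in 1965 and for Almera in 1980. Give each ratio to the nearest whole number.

Almera in 1965: 64
Almera in 1980: 53

Almera in 1965: (28.1 + 10.8) / 60.8 × 100 = 38.9 / 60.8 × 100 = 64
Almera in 1980: (25.2 + 15.8) / 77.4 × 100 = 41.0 / 77.4 × 100 = 53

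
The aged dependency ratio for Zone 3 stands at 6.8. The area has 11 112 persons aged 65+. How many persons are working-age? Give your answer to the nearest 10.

Old-age dependency ratio = elderly / working-age × 100
6.8 = 11 112 / W × 100
⇒ 163 410

Working-age: 163 410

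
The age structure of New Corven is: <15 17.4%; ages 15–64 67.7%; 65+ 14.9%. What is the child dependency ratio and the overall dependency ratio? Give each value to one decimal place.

Youth dependency ratio: 25.7
Total dependency ratio: 47.7

Youth dependency ratio = 17.4 / 67.7 × 100 = 25.7
Total dependency ratio = (17.4 + 14.9) / 67.7 × 100 = 32.3 / 67.7 × 100 = 47.7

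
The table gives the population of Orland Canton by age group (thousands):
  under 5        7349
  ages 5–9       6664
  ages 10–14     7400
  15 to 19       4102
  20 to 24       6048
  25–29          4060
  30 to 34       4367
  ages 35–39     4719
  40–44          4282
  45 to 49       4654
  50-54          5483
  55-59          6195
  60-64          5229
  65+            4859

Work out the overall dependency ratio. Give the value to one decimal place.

Total dependency ratio: 53.5

0–14: 7349 + 6664 + 7400 = 21413
15–64: 4102 + 6048 + 4060 + 4367 + 4719 + 4282 + 4654 + 5483 + 6195 + 5229 = 49139
65+: 4859
Total dependency ratio = (21413 + 4859) / 49139 × 100 = 26272 / 49139 × 100 = 53.5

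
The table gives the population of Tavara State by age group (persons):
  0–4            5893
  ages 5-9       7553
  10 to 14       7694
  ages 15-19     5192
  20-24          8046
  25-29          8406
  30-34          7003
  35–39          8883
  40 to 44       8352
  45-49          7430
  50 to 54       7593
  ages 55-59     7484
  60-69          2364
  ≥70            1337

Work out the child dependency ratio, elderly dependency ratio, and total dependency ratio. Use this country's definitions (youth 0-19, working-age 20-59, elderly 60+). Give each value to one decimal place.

Youth dependency ratio: 41.7
Old-age dependency ratio: 5.9
Total dependency ratio: 47.5

0–19: 5893 + 7553 + 7694 + 5192 = 26332
20–59: 8046 + 8406 + 7003 + 8883 + 8352 + 7430 + 7593 + 7484 = 63197
60+: 2364 + 1337 = 3701
Youth dependency ratio = 26332 / 63197 × 100 = 41.7
Old-age dependency ratio = 3701 / 63197 × 100 = 5.9
Total dependency ratio = (26332 + 3701) / 63197 × 100 = 30033 / 63197 × 100 = 47.5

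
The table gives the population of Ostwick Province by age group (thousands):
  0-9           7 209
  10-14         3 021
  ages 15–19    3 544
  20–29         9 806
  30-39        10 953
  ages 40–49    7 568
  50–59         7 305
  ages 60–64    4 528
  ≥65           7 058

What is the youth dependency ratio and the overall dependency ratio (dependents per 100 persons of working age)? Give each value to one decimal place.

Youth dependency ratio: 23.4
Total dependency ratio: 39.6

0–14: 7 209 + 3 021 = 10 230
15–64: 3 544 + 9 806 + 10 953 + 7 568 + 7 305 + 4 528 = 43 704
65+: 7 058
Youth dependency ratio = 10 230 / 43 704 × 100 = 23.4
Total dependency ratio = (10 230 + 7 058) / 43 704 × 100 = 17 288 / 43 704 × 100 = 39.6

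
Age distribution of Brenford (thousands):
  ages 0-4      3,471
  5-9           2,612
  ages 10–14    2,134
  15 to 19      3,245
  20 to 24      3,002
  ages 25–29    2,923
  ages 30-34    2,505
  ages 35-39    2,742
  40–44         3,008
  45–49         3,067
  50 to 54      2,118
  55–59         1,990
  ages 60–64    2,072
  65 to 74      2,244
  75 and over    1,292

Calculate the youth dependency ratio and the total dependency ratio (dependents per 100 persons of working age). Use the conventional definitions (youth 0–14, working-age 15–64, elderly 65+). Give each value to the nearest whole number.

0–14: 3,471 + 2,612 + 2,134 = 8,217
15–64: 3,245 + 3,002 + 2,923 + 2,505 + 2,742 + 3,008 + 3,067 + 2,118 + 1,990 + 2,072 = 26,672
65+: 2,244 + 1,292 = 3,536
Youth dependency ratio = 8,217 / 26,672 × 100 = 31
Total dependency ratio = (8,217 + 3,536) / 26,672 × 100 = 11,753 / 26,672 × 100 = 44

Youth dependency ratio: 31
Total dependency ratio: 44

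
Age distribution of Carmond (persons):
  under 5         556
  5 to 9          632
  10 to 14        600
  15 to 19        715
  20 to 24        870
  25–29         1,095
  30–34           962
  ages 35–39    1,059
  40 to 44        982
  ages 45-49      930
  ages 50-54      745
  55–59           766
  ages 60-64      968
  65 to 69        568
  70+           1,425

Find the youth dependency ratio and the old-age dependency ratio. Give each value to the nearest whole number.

Youth dependency ratio: 20
Old-age dependency ratio: 22

0–14: 556 + 632 + 600 = 1,788
15–64: 715 + 870 + 1,095 + 962 + 1,059 + 982 + 930 + 745 + 766 + 968 = 9,092
65+: 568 + 1,425 = 1,993
Youth dependency ratio = 1,788 / 9,092 × 100 = 20
Old-age dependency ratio = 1,993 / 9,092 × 100 = 22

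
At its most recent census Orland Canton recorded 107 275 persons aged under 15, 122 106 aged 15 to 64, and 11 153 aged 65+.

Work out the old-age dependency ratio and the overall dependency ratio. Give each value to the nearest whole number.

Old-age dependency ratio: 9
Total dependency ratio: 97

Old-age dependency ratio = 11 153 / 122 106 × 100 = 9
Total dependency ratio = (107 275 + 11 153) / 122 106 × 100 = 118 428 / 122 106 × 100 = 97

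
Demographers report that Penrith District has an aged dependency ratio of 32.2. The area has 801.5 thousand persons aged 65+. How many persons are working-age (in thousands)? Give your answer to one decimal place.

Working-age: 2 489.1

Old-age dependency ratio = elderly / working-age × 100
32.2 = 801.5 / W × 100
⇒ 2 489.1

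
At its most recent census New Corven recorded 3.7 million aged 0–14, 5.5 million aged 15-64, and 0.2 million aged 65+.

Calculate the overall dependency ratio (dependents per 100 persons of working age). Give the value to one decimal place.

Total dependency ratio = (3.7 + 0.2) / 5.5 × 100 = 3.9 / 5.5 × 100 = 70.9

Total dependency ratio: 70.9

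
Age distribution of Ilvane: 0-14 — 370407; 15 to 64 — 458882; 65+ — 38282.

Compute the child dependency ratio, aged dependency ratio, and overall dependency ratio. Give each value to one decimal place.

Youth dependency ratio = 370407 / 458882 × 100 = 80.7
Old-age dependency ratio = 38282 / 458882 × 100 = 8.3
Total dependency ratio = (370407 + 38282) / 458882 × 100 = 408689 / 458882 × 100 = 89.1

Youth dependency ratio: 80.7
Old-age dependency ratio: 8.3
Total dependency ratio: 89.1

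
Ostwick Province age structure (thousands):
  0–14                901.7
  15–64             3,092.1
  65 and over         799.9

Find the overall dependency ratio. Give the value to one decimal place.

Total dependency ratio: 55.0

Total dependency ratio = (901.7 + 799.9) / 3,092.1 × 100 = 1,701.6 / 3,092.1 × 100 = 55.0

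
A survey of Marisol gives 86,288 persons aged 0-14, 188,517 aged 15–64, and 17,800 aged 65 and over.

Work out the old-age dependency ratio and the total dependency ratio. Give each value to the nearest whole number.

Old-age dependency ratio: 9
Total dependency ratio: 55

Old-age dependency ratio = 17,800 / 188,517 × 100 = 9
Total dependency ratio = (86,288 + 17,800) / 188,517 × 100 = 104,088 / 188,517 × 100 = 55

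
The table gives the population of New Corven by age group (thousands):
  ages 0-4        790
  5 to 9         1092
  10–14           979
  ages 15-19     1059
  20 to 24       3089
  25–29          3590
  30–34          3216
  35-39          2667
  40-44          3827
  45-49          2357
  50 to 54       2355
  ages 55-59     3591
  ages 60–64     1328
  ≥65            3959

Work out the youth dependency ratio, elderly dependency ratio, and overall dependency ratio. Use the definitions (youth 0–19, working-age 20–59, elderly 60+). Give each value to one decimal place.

0–19: 790 + 1092 + 979 + 1059 = 3920
20–59: 3089 + 3590 + 3216 + 2667 + 3827 + 2357 + 2355 + 3591 = 24692
60+: 1328 + 3959 = 5287
Youth dependency ratio = 3920 / 24692 × 100 = 15.9
Old-age dependency ratio = 5287 / 24692 × 100 = 21.4
Total dependency ratio = (3920 + 5287) / 24692 × 100 = 9207 / 24692 × 100 = 37.3

Youth dependency ratio: 15.9
Old-age dependency ratio: 21.4
Total dependency ratio: 37.3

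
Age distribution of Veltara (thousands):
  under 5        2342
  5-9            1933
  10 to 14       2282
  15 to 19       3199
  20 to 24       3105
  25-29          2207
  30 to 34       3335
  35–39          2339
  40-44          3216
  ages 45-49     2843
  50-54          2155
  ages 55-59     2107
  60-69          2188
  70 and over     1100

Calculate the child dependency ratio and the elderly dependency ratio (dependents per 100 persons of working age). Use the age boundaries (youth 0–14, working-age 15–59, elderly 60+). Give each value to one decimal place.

0–14: 2342 + 1933 + 2282 = 6557
15–59: 3199 + 3105 + 2207 + 3335 + 2339 + 3216 + 2843 + 2155 + 2107 = 24506
60+: 2188 + 1100 = 3288
Youth dependency ratio = 6557 / 24506 × 100 = 26.8
Old-age dependency ratio = 3288 / 24506 × 100 = 13.4

Youth dependency ratio: 26.8
Old-age dependency ratio: 13.4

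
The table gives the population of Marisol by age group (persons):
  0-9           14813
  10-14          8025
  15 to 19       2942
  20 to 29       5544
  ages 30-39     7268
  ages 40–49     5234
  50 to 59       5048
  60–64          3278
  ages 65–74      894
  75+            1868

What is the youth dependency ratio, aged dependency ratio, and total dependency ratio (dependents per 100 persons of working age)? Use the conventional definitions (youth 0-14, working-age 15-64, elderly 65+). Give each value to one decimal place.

Youth dependency ratio: 77.9
Old-age dependency ratio: 9.4
Total dependency ratio: 87.3

0–14: 14813 + 8025 = 22838
15–64: 2942 + 5544 + 7268 + 5234 + 5048 + 3278 = 29314
65+: 894 + 1868 = 2762
Youth dependency ratio = 22838 / 29314 × 100 = 77.9
Old-age dependency ratio = 2762 / 29314 × 100 = 9.4
Total dependency ratio = (22838 + 2762) / 29314 × 100 = 25600 / 29314 × 100 = 87.3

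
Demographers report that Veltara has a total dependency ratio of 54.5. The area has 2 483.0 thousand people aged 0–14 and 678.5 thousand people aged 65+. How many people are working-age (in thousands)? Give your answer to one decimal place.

Working-age: 5 800.9

Total dependency ratio = (youth + elderly) / working-age × 100
54.5 = (2 483.0 + 678.5) / W × 100
⇒ 5 800.9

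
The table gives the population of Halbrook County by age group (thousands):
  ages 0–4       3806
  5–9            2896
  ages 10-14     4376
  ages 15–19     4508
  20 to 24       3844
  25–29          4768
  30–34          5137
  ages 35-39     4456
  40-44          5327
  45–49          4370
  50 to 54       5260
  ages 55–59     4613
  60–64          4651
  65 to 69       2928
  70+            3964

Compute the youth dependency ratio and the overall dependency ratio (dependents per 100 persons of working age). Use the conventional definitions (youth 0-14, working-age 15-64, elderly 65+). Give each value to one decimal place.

Youth dependency ratio: 23.6
Total dependency ratio: 38.3

0–14: 3806 + 2896 + 4376 = 11078
15–64: 4508 + 3844 + 4768 + 5137 + 4456 + 5327 + 4370 + 5260 + 4613 + 4651 = 46934
65+: 2928 + 3964 = 6892
Youth dependency ratio = 11078 / 46934 × 100 = 23.6
Total dependency ratio = (11078 + 6892) / 46934 × 100 = 17970 / 46934 × 100 = 38.3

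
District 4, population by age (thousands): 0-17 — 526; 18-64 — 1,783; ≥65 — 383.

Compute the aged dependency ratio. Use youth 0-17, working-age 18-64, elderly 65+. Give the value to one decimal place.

Old-age dependency ratio = 383 / 1,783 × 100 = 21.5

Old-age dependency ratio: 21.5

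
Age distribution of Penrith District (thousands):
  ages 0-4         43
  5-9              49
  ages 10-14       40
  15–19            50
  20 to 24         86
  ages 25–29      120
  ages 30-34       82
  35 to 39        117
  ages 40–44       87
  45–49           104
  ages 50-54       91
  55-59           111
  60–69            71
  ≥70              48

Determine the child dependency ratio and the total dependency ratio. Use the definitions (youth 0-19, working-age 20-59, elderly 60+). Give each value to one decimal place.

0–19: 43 + 49 + 40 + 50 = 182
20–59: 86 + 120 + 82 + 117 + 87 + 104 + 91 + 111 = 798
60+: 71 + 48 = 119
Youth dependency ratio = 182 / 798 × 100 = 22.8
Total dependency ratio = (182 + 119) / 798 × 100 = 301 / 798 × 100 = 37.7

Youth dependency ratio: 22.8
Total dependency ratio: 37.7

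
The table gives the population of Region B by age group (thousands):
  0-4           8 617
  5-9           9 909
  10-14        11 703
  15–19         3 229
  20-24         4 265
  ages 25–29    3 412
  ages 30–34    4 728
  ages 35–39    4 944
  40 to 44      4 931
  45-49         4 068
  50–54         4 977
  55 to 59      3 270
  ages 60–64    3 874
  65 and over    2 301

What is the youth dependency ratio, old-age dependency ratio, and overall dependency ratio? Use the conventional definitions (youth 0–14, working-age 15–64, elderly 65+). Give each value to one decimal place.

0–14: 8 617 + 9 909 + 11 703 = 30 229
15–64: 3 229 + 4 265 + 3 412 + 4 728 + 4 944 + 4 931 + 4 068 + 4 977 + 3 270 + 3 874 = 41 698
65+: 2 301
Youth dependency ratio = 30 229 / 41 698 × 100 = 72.5
Old-age dependency ratio = 2 301 / 41 698 × 100 = 5.5
Total dependency ratio = (30 229 + 2 301) / 41 698 × 100 = 32 530 / 41 698 × 100 = 78.0

Youth dependency ratio: 72.5
Old-age dependency ratio: 5.5
Total dependency ratio: 78.0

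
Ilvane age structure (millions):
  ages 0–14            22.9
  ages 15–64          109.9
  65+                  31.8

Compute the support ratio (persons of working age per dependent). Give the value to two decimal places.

Support ratio = 109.9 / (22.9 + 31.8) = 109.9 / 54.7 = 2.01

Support ratio: 2.01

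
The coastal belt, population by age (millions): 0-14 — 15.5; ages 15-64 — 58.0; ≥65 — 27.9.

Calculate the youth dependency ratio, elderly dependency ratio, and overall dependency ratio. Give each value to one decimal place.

Youth dependency ratio = 15.5 / 58.0 × 100 = 26.7
Old-age dependency ratio = 27.9 / 58.0 × 100 = 48.1
Total dependency ratio = (15.5 + 27.9) / 58.0 × 100 = 43.4 / 58.0 × 100 = 74.8

Youth dependency ratio: 26.7
Old-age dependency ratio: 48.1
Total dependency ratio: 74.8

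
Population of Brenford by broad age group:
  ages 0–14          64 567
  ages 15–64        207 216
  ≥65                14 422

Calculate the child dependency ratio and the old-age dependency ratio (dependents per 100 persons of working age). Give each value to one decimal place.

Youth dependency ratio = 64 567 / 207 216 × 100 = 31.2
Old-age dependency ratio = 14 422 / 207 216 × 100 = 7.0

Youth dependency ratio: 31.2
Old-age dependency ratio: 7.0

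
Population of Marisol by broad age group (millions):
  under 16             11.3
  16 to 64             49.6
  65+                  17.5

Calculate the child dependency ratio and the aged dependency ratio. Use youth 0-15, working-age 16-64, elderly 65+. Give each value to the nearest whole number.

Youth dependency ratio: 23
Old-age dependency ratio: 35

Youth dependency ratio = 11.3 / 49.6 × 100 = 23
Old-age dependency ratio = 17.5 / 49.6 × 100 = 35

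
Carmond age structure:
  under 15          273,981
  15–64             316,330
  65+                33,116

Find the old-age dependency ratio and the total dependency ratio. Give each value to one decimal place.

Old-age dependency ratio: 10.5
Total dependency ratio: 97.1

Old-age dependency ratio = 33,116 / 316,330 × 100 = 10.5
Total dependency ratio = (273,981 + 33,116) / 316,330 × 100 = 307,097 / 316,330 × 100 = 97.1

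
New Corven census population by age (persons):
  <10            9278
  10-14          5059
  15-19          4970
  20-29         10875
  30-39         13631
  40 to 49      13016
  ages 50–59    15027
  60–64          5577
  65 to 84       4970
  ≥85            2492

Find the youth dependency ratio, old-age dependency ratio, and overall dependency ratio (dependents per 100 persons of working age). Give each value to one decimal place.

Youth dependency ratio: 22.7
Old-age dependency ratio: 11.8
Total dependency ratio: 34.5

0–14: 9278 + 5059 = 14337
15–64: 4970 + 10875 + 13631 + 13016 + 15027 + 5577 = 63096
65+: 4970 + 2492 = 7462
Youth dependency ratio = 14337 / 63096 × 100 = 22.7
Old-age dependency ratio = 7462 / 63096 × 100 = 11.8
Total dependency ratio = (14337 + 7462) / 63096 × 100 = 21799 / 63096 × 100 = 34.5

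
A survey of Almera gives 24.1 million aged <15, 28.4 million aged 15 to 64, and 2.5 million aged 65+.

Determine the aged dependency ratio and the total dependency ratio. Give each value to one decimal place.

Old-age dependency ratio: 8.8
Total dependency ratio: 93.7

Old-age dependency ratio = 2.5 / 28.4 × 100 = 8.8
Total dependency ratio = (24.1 + 2.5) / 28.4 × 100 = 26.6 / 28.4 × 100 = 93.7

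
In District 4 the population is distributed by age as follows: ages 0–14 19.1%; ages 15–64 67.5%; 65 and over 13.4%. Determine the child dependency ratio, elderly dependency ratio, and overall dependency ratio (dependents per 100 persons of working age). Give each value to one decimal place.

Youth dependency ratio: 28.3
Old-age dependency ratio: 19.9
Total dependency ratio: 48.1

Youth dependency ratio = 19.1 / 67.5 × 100 = 28.3
Old-age dependency ratio = 13.4 / 67.5 × 100 = 19.9
Total dependency ratio = (19.1 + 13.4) / 67.5 × 100 = 32.5 / 67.5 × 100 = 48.1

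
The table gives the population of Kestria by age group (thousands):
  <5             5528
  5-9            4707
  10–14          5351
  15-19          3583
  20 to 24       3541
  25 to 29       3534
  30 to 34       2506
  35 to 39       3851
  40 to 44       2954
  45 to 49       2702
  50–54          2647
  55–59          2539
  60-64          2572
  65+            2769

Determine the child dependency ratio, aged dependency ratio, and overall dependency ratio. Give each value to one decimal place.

Youth dependency ratio: 51.2
Old-age dependency ratio: 9.1
Total dependency ratio: 60.3

0–14: 5528 + 4707 + 5351 = 15586
15–64: 3583 + 3541 + 3534 + 2506 + 3851 + 2954 + 2702 + 2647 + 2539 + 2572 = 30429
65+: 2769
Youth dependency ratio = 15586 / 30429 × 100 = 51.2
Old-age dependency ratio = 2769 / 30429 × 100 = 9.1
Total dependency ratio = (15586 + 2769) / 30429 × 100 = 18355 / 30429 × 100 = 60.3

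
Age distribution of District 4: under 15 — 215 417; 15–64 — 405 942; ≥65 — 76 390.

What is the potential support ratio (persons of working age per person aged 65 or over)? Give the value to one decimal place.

Potential support ratio: 5.3

Potential support ratio = 405 942 / 76 390 = 5.3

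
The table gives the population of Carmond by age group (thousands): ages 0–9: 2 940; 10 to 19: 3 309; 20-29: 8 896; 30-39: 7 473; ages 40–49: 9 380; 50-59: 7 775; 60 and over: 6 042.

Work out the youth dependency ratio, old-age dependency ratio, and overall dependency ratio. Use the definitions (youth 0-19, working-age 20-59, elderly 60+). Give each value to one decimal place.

0–19: 2 940 + 3 309 = 6 249
20–59: 8 896 + 7 473 + 9 380 + 7 775 = 33 524
60+: 6 042
Youth dependency ratio = 6 249 / 33 524 × 100 = 18.6
Old-age dependency ratio = 6 042 / 33 524 × 100 = 18.0
Total dependency ratio = (6 249 + 6 042) / 33 524 × 100 = 12 291 / 33 524 × 100 = 36.7

Youth dependency ratio: 18.6
Old-age dependency ratio: 18.0
Total dependency ratio: 36.7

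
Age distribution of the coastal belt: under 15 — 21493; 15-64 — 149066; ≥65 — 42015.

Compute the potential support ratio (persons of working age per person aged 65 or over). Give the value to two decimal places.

Potential support ratio: 3.55

Potential support ratio = 149066 / 42015 = 3.55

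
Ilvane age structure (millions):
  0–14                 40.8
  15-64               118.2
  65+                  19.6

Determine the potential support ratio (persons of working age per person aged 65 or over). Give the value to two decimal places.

Potential support ratio: 6.03

Potential support ratio = 118.2 / 19.6 = 6.03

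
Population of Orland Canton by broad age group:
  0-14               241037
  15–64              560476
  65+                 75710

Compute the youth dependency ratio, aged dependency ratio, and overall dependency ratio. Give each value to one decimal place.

Youth dependency ratio: 43.0
Old-age dependency ratio: 13.5
Total dependency ratio: 56.5

Youth dependency ratio = 241037 / 560476 × 100 = 43.0
Old-age dependency ratio = 75710 / 560476 × 100 = 13.5
Total dependency ratio = (241037 + 75710) / 560476 × 100 = 316747 / 560476 × 100 = 56.5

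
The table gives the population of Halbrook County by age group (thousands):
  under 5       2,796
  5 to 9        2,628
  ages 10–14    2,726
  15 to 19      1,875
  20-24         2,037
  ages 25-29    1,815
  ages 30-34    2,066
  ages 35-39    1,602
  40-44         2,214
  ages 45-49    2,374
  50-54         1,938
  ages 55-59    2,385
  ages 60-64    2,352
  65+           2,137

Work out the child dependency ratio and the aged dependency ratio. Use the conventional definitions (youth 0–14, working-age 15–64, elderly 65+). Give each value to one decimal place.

Youth dependency ratio: 39.5
Old-age dependency ratio: 10.3

0–14: 2,796 + 2,628 + 2,726 = 8,150
15–64: 1,875 + 2,037 + 1,815 + 2,066 + 1,602 + 2,214 + 2,374 + 1,938 + 2,385 + 2,352 = 20,658
65+: 2,137
Youth dependency ratio = 8,150 / 20,658 × 100 = 39.5
Old-age dependency ratio = 2,137 / 20,658 × 100 = 10.3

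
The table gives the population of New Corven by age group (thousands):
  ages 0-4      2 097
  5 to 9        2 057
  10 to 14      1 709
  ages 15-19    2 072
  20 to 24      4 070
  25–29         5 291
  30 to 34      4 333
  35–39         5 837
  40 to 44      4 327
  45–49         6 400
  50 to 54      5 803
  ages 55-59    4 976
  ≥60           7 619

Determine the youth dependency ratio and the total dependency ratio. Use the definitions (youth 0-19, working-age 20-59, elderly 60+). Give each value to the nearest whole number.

Youth dependency ratio: 19
Total dependency ratio: 38

0–19: 2 097 + 2 057 + 1 709 + 2 072 = 7 935
20–59: 4 070 + 5 291 + 4 333 + 5 837 + 4 327 + 6 400 + 5 803 + 4 976 = 41 037
60+: 7 619
Youth dependency ratio = 7 935 / 41 037 × 100 = 19
Total dependency ratio = (7 935 + 7 619) / 41 037 × 100 = 15 554 / 41 037 × 100 = 38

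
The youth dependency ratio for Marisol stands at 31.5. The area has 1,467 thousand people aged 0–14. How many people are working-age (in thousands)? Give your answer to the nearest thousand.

Working-age: 4,657

Youth dependency ratio = youth / working-age × 100
31.5 = 1,467 / W × 100
⇒ 4,657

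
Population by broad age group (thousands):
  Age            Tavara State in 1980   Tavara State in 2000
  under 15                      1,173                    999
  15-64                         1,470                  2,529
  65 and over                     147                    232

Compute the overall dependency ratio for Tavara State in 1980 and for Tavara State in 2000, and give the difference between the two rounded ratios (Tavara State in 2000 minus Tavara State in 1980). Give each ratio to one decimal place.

Tavara State in 1980: (1,173 + 147) / 1,470 × 100 = 1,320 / 1,470 × 100 = 89.8
Tavara State in 2000: (999 + 232) / 2,529 × 100 = 1,231 / 2,529 × 100 = 48.7

Tavara State in 1980: 89.8
Tavara State in 2000: 48.7
Difference: -41.1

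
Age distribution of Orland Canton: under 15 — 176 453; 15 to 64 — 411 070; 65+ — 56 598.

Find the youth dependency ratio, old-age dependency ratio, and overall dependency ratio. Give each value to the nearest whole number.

Youth dependency ratio: 43
Old-age dependency ratio: 14
Total dependency ratio: 57

Youth dependency ratio = 176 453 / 411 070 × 100 = 43
Old-age dependency ratio = 56 598 / 411 070 × 100 = 14
Total dependency ratio = (176 453 + 56 598) / 411 070 × 100 = 233 051 / 411 070 × 100 = 57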